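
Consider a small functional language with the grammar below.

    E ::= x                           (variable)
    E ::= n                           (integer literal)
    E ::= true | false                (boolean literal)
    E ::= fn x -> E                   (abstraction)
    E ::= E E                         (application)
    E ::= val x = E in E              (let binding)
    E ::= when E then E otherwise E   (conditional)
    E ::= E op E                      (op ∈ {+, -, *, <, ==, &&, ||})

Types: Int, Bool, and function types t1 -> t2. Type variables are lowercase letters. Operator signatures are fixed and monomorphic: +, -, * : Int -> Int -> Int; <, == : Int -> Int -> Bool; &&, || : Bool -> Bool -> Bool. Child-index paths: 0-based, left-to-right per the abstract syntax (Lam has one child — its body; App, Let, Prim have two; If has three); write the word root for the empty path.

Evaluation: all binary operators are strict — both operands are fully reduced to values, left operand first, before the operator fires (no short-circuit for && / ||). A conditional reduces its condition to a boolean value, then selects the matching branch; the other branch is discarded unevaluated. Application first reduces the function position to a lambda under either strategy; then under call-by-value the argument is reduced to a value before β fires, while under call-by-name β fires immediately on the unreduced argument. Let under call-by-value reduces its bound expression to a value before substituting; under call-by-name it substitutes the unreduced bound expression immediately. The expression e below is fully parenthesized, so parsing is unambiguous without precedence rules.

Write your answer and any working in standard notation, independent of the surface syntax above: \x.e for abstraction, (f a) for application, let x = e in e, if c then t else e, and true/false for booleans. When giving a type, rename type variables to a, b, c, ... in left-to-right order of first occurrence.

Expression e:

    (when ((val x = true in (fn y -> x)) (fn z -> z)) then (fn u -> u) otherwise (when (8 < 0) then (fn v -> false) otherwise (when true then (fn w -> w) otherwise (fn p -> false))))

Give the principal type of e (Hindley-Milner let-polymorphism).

Derivation:
let x : Bool
x : Bool
\y._ : a -> Bool
z : b
\z._ : b -> b
  unify a -> Bool ~ (b -> b) -> c
  unify a ~ b -> b
  unify Bool ~ c
_ _ : Bool
  unify Bool ~ Bool
u : d
\u._ : d -> d
  unify Int ~ Int
  unify Int ~ Int
  unify Bool ~ Bool
\v._ : e -> Bool
  unify Bool ~ Bool
w : f
\w._ : f -> f
\p._ : g -> Bool
  unify f -> f ~ g -> Bool
  unify f ~ g
  unify g ~ Bool
  unify e -> Bool ~ Bool -> Bool
  unify e ~ Bool
  unify Bool ~ Bool
  unify d -> d ~ Bool -> Bool
  unify d ~ Bool
  unify Bool ~ Bool

Answer: Bool -> Bool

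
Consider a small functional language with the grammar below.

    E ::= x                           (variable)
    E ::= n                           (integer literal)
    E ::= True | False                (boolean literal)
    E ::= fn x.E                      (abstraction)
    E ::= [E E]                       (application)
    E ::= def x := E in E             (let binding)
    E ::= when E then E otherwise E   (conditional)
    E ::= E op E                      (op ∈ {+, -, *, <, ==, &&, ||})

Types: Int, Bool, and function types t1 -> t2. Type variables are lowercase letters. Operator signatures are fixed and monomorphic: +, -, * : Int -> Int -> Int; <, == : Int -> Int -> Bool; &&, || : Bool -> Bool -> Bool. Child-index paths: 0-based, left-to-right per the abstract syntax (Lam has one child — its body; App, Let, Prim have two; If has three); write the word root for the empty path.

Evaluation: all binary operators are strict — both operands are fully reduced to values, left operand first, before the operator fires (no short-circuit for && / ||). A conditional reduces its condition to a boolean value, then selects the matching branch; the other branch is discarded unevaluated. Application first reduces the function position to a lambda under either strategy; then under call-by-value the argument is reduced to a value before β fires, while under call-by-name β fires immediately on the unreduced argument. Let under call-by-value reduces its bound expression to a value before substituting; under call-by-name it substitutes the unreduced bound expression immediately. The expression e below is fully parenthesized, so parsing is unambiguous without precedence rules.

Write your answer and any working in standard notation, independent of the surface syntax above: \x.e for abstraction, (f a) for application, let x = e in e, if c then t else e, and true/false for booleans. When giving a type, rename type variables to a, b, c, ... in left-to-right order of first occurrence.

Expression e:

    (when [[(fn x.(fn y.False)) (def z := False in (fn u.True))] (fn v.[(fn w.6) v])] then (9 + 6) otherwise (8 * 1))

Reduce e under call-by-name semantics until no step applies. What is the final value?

Trace:
step 0: (if (((\x.(\y.false)) (let z = false in (\u.true))) (\v.((\w.6) v))) then (9 + 6) else (8 * 1))
step 1: [beta@0.0] (if ((\y.false) (\v.((\w.6) v))) then (9 + 6) else (8 * 1))
step 2: [beta@0] (if false then (9 + 6) else (8 * 1))
step 3: [if@root] (8 * 1)
step 4: [delta@root] 8

Answer: 8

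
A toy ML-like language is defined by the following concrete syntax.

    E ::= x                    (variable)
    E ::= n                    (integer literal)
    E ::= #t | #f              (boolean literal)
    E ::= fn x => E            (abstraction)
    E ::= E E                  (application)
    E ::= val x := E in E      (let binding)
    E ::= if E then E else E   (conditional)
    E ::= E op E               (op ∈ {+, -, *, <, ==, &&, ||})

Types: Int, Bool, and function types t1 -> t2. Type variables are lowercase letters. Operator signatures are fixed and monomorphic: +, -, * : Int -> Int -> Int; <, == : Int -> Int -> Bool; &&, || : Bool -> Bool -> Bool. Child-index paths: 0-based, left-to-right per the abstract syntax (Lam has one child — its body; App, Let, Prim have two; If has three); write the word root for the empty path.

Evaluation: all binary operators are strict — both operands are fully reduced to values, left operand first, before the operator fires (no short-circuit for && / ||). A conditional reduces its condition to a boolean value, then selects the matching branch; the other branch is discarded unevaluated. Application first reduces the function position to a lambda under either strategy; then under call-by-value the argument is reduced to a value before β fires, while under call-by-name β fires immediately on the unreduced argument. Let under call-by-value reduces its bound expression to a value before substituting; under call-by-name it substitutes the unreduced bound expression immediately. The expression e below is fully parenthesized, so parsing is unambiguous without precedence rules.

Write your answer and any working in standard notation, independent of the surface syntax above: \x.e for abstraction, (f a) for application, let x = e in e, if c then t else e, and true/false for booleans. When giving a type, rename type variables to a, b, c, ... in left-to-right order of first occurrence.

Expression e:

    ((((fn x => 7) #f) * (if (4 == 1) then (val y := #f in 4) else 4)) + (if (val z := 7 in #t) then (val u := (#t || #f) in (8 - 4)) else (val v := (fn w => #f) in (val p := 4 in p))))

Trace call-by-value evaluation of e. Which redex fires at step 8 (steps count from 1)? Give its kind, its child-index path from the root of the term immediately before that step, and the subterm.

Answer: let at 1 : (let u = true in (8 - 4))

Working:
step 0: ((((\x.7) false) * (if (4 == 1) then (let y = false in 4) else 4)) + (if (let z = 7 in true) then (let u = (true || false) in (8 - 4)) else (let v = (\w.false) in (let p = 4 in p))))
step 1: [beta@0.0] ((7 * (if (4 == 1) then (let y = false in 4) else 4)) + (if (let z = 7 in true) then (let u = (true || false) in (8 - 4)) else (let v = (\w.false) in (let p = 4 in p))))
step 2: [delta@0.1.0] ((7 * (if false then (let y = false in 4) else 4)) + (if (let z = 7 in true) then (let u = (true || false) in (8 - 4)) else (let v = (\w.false) in (let p = 4 in p))))
step 3: [if@0.1] ((7 * 4) + (if (let z = 7 in true) then (let u = (true || false) in (8 - 4)) else (let v = (\w.false) in (let p = 4 in p))))
step 4: [delta@0] (28 + (if (let z = 7 in true) then (let u = (true || false) in (8 - 4)) else (let v = (\w.false) in (let p = 4 in p))))
step 5: [let@1.0] (28 + (if true then (let u = (true || false) in (8 - 4)) else (let v = (\w.false) in (let p = 4 in p))))
step 6: [if@1] (28 + (let u = (true || false) in (8 - 4)))
step 7: [delta@1.0] (28 + (let u = true in (8 - 4)))
step 8: [let@1] (28 + (8 - 4))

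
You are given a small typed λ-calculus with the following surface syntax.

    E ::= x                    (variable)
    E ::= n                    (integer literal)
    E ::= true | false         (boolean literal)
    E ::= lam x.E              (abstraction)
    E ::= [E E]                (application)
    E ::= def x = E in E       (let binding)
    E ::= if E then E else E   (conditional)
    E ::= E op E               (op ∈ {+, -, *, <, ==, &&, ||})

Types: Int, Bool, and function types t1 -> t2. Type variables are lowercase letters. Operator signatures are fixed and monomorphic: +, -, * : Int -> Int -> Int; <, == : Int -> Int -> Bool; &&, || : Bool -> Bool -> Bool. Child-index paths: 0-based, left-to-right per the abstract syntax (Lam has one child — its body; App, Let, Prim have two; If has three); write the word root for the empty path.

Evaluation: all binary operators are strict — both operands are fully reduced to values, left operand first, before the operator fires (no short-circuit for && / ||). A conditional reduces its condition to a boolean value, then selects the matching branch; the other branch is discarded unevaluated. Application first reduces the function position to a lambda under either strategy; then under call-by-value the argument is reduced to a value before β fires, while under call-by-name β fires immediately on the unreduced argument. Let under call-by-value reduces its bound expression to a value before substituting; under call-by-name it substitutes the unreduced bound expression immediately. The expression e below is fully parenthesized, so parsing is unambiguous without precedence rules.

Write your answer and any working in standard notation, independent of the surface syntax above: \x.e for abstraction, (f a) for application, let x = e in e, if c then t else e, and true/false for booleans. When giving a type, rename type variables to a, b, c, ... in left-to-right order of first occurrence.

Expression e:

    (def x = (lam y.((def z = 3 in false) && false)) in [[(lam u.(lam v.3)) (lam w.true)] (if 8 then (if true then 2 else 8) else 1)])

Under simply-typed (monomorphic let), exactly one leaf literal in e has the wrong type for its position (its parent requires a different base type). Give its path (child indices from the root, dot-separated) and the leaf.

Working:
let z : Int
  unify Bool ~ Bool
  unify Bool ~ Bool
\y._ : a -> Bool
let x : a -> Bool
\v._ : c -> Int
\u._ : b -> c -> Int
\w._ : d -> Bool
  unify b -> c -> Int ~ (d -> Bool) -> e
  unify b ~ d -> Bool
  unify c -> Int ~ e
_ _ : c -> Int
  unify Int ~ Bool
  FAIL: mismatch Int ~ Bool

Answer: 1.1.0 : 8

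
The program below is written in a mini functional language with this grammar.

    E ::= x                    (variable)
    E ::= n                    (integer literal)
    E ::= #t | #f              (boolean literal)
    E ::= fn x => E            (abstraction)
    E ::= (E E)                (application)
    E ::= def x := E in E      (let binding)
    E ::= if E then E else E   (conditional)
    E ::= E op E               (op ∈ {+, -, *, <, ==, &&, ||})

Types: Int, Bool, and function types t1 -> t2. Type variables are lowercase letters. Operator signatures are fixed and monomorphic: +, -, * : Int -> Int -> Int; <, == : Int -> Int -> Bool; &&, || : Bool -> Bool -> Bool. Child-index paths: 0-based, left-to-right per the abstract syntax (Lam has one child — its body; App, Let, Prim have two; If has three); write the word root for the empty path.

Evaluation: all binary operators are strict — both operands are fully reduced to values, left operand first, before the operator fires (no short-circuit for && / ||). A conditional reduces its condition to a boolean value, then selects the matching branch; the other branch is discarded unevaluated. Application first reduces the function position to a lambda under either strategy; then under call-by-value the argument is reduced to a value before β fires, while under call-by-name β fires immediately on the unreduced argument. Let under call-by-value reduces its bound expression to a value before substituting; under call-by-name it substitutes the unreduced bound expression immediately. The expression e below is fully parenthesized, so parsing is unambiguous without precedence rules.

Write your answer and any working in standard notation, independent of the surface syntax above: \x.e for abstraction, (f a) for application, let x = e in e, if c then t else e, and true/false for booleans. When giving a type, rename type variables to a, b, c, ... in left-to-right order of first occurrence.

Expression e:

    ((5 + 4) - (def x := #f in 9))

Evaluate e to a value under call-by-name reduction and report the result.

Answer: 0

Derivation:
step 0: ((5 + 4) - (let x = false in 9))
step 1: [delta@0] (9 - (let x = false in 9))
step 2: [let@1] (9 - 9)
step 3: [delta@root] 0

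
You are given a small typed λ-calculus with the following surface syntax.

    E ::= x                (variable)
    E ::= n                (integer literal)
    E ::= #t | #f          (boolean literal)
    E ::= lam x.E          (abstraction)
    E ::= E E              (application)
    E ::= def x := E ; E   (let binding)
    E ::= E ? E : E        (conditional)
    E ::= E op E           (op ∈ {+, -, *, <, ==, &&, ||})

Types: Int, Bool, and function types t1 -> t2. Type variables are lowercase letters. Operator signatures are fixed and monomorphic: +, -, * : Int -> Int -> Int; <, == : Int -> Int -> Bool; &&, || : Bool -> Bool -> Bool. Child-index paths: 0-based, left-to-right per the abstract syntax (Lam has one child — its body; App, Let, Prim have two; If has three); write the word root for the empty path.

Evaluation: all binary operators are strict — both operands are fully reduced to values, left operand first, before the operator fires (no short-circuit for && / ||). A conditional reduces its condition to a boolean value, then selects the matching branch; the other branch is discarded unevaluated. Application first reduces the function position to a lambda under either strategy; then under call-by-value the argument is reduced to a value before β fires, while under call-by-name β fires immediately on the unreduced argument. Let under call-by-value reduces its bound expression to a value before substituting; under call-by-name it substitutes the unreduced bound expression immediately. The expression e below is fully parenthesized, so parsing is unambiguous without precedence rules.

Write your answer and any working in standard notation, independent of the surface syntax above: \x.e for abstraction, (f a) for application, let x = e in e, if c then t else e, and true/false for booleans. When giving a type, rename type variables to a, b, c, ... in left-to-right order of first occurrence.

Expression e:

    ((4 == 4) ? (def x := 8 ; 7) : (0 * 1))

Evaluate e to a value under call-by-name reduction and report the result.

Working:
step 0: (if (4 == 4) then (let x = 8 in 7) else (0 * 1))
step 1: [delta@0] (if true then (let x = 8 in 7) else (0 * 1))
step 2: [if@root] (let x = 8 in 7)
step 3: [let@root] 7

Answer: 7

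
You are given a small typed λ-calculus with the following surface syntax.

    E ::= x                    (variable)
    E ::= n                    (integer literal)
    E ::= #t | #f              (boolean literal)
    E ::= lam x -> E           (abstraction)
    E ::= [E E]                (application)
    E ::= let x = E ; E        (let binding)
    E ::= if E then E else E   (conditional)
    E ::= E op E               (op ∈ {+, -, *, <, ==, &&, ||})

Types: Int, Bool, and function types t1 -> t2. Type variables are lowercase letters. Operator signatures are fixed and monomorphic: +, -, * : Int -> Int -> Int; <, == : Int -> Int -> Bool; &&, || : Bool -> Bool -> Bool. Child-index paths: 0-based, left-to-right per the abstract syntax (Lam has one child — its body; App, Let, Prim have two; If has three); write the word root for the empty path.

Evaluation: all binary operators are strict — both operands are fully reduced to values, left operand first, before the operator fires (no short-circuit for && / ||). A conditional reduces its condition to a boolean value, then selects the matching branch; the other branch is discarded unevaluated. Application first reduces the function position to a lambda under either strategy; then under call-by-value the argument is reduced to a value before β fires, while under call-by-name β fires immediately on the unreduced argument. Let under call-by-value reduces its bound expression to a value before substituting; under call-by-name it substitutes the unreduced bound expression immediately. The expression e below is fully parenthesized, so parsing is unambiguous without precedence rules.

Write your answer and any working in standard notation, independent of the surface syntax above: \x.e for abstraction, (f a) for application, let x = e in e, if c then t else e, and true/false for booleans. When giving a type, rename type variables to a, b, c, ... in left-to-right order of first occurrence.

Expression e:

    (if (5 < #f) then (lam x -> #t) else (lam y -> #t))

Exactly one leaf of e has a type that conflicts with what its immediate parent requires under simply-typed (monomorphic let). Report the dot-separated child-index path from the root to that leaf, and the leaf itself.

Working:
  unify Int ~ Int
  unify Bool ~ Int
  FAIL: mismatch Bool ~ Int

Answer: 0.1 : false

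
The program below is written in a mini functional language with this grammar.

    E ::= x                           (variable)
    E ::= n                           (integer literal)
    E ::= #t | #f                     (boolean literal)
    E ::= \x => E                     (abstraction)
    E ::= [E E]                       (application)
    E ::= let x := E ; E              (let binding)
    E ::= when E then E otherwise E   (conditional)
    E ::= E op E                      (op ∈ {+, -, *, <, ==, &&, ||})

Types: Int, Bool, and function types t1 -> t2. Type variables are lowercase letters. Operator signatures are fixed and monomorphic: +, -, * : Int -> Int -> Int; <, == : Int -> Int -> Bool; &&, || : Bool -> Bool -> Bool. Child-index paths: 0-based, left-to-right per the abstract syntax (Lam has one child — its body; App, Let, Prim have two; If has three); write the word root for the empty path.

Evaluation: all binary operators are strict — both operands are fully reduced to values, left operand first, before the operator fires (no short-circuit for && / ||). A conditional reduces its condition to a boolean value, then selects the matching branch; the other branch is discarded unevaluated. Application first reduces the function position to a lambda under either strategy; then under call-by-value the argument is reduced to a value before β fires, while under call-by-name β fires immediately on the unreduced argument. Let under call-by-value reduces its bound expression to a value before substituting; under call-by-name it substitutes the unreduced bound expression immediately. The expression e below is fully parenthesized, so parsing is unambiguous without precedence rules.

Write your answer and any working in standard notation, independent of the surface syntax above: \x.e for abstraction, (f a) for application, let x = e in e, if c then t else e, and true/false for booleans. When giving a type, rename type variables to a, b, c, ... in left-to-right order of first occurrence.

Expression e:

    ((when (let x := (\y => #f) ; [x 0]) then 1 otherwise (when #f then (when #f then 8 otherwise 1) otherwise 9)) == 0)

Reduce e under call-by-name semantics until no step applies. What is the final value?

Trace:
step 0: ((if (let x = (\y.false) in (x 0)) then 1 else (if false then (if false then 8 else 1) else 9)) == 0)
step 1: [let@0.0] ((if ((\y.false) 0) then 1 else (if false then (if false then 8 else 1) else 9)) == 0)
step 2: [beta@0.0] ((if false then 1 else (if false then (if false then 8 else 1) else 9)) == 0)
step 3: [if@0] ((if false then (if false then 8 else 1) else 9) == 0)
step 4: [if@0] (9 == 0)
step 5: [delta@root] false

Answer: false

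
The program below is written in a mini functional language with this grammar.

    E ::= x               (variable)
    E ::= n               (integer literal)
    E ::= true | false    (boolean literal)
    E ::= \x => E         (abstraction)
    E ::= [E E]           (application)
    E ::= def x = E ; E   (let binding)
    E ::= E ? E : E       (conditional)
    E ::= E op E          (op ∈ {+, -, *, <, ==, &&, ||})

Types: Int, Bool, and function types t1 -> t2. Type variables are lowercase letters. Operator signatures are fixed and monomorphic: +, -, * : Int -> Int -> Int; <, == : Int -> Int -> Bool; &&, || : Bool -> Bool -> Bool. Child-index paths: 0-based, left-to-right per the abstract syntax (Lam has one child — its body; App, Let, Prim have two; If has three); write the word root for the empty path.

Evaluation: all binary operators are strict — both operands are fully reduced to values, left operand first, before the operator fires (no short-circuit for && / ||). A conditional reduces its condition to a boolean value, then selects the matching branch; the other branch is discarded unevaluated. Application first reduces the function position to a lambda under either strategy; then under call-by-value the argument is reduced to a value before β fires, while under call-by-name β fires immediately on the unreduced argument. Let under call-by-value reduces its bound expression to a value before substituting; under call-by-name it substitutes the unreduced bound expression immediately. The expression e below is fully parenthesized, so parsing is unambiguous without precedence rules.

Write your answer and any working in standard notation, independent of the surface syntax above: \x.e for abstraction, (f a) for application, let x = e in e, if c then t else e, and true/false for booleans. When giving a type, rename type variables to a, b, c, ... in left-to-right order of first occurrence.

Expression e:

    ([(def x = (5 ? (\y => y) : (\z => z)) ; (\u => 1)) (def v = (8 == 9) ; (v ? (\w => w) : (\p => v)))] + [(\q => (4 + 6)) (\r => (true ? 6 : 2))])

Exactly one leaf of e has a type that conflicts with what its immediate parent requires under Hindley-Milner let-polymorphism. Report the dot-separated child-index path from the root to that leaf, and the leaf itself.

Derivation:
  unify Int ~ Bool
  FAIL: mismatch Int ~ Bool

Answer: 0.0.0.0 : 5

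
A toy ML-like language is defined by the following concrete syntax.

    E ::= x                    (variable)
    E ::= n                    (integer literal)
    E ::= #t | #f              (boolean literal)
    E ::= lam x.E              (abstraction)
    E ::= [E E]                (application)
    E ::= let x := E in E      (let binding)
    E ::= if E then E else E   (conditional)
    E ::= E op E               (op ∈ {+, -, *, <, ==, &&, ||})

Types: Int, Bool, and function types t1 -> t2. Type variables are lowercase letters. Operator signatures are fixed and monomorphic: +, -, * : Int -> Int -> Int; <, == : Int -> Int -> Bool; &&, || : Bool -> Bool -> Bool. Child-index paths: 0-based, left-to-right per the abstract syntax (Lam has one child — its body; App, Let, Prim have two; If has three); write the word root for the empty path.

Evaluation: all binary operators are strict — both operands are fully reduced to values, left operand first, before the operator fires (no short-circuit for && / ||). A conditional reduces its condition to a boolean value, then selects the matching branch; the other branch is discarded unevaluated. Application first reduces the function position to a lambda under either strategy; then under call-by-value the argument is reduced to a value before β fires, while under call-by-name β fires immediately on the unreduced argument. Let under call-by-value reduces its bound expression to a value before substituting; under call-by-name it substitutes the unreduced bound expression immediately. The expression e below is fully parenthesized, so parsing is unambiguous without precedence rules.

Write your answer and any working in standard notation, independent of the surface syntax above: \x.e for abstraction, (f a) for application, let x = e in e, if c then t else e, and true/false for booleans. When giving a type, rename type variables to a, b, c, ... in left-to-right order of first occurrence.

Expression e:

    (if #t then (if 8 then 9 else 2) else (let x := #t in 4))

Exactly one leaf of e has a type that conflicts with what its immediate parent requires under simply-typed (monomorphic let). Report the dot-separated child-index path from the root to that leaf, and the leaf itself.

Answer: 1.0 : 8

Derivation:
  unify Bool ~ Bool
  unify Int ~ Bool
  FAIL: mismatch Int ~ Bool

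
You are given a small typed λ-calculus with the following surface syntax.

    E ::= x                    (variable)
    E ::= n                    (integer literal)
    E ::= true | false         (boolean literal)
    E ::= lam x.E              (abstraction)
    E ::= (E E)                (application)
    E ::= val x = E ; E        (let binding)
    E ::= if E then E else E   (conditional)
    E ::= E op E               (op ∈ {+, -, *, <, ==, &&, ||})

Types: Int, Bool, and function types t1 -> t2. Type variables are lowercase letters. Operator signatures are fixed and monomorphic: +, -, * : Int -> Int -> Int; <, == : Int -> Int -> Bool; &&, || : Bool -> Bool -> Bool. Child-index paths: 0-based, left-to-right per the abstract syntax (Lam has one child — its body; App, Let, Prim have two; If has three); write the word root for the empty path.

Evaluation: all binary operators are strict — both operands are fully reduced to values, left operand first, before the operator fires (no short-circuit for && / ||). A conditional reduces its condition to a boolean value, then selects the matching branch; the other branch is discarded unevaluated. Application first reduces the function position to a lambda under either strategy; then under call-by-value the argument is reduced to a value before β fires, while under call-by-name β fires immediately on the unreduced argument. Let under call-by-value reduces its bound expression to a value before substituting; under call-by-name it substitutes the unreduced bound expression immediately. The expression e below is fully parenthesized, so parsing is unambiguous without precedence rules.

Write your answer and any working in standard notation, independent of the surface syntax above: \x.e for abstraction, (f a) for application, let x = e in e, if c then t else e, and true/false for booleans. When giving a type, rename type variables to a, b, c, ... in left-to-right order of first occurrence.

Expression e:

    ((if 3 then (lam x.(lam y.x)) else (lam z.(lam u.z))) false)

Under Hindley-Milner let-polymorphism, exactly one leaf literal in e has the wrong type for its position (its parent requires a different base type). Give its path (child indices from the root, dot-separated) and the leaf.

Trace:
  unify Int ~ Bool
  FAIL: mismatch Int ~ Bool

Answer: 0.0 : 3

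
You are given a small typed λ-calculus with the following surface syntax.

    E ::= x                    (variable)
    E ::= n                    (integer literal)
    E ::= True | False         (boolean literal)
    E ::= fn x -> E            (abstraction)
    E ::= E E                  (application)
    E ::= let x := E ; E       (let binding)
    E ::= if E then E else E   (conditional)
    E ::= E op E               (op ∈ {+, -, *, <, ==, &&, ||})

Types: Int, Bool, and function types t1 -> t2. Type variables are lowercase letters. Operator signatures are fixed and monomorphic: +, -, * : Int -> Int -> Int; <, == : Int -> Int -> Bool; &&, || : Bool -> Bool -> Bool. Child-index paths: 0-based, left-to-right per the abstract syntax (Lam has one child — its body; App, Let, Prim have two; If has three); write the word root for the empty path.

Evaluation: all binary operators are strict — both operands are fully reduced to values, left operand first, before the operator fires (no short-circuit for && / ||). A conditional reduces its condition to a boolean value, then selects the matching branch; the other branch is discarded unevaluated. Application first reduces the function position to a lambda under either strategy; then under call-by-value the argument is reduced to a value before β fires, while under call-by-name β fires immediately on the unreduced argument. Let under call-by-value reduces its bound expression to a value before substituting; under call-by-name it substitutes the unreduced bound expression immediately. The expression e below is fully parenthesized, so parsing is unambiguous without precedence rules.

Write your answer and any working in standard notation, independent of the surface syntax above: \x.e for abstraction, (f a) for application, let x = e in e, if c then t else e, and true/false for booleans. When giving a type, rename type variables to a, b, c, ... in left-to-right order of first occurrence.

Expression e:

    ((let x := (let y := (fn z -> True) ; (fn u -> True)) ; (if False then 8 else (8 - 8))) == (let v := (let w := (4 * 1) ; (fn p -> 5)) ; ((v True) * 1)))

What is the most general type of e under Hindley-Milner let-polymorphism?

Trace:
\z._ : a -> Bool
let y : forall. a -> Bool
\u._ : b -> Bool
let x : forall. b -> Bool
  unify Bool ~ Bool
  unify Int ~ Int
  unify Int ~ Int
  unify Int ~ Int
  unify Int ~ Int
  unify Int ~ Int
  unify Int ~ Int
let w : Int
\p._ : c -> Int
let v : forall. c -> Int
v : d -> Int
  unify d -> Int ~ Bool -> e
  unify d ~ Bool
  unify Int ~ e
_ _ : Int
  unify Int ~ Int
  unify Int ~ Int
  unify Int ~ Int

Answer: Bool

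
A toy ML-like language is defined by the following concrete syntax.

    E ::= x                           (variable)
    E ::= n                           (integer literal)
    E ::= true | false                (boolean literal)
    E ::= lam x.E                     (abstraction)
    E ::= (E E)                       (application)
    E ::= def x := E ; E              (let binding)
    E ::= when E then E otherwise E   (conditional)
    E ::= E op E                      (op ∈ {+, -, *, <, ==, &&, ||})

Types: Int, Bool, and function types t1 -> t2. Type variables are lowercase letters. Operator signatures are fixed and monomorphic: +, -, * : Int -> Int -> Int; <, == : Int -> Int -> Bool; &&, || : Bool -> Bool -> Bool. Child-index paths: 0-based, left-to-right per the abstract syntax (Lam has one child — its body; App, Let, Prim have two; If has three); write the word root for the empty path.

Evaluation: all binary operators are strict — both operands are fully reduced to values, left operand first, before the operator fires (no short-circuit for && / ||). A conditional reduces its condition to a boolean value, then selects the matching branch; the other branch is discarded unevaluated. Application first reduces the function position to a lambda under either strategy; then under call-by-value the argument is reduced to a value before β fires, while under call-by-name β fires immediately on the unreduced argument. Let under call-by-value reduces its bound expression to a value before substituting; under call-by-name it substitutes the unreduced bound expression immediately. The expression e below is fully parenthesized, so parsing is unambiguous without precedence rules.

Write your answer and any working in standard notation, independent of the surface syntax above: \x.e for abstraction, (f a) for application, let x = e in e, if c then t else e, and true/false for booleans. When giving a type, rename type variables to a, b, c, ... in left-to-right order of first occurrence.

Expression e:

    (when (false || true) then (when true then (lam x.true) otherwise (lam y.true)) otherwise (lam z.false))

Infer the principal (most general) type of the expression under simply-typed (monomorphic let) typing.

Answer: a -> Bool

Trace:
  unify Bool ~ Bool
  unify Bool ~ Bool
  unify Bool ~ Bool
  unify Bool ~ Bool
\x._ : a -> Bool
\y._ : b -> Bool
  unify a -> Bool ~ b -> Bool
  unify a ~ b
  unify Bool ~ Bool
\z._ : c -> Bool
  unify b -> Bool ~ c -> Bool
  unify b ~ c
  unify Bool ~ Bool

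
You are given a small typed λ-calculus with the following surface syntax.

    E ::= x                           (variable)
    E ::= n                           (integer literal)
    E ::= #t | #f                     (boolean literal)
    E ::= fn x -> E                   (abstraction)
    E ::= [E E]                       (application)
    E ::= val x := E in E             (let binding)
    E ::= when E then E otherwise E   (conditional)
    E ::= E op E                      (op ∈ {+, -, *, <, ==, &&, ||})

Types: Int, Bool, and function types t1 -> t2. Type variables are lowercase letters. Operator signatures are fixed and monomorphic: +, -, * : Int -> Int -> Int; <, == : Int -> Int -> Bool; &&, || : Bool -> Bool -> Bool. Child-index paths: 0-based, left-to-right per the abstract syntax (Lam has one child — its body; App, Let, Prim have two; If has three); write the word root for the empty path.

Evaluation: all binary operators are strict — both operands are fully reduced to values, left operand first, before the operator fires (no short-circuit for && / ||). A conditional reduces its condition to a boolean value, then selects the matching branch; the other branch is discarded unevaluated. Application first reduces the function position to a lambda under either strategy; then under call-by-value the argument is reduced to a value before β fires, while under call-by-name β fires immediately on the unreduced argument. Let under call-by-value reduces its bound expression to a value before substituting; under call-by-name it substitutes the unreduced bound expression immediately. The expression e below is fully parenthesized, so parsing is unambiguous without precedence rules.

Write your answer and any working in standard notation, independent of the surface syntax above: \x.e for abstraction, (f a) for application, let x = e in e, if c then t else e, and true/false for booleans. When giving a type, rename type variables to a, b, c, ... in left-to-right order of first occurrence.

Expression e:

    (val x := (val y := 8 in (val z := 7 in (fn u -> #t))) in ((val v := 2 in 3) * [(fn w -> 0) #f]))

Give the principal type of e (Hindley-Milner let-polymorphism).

Answer: Int

Working:
let y : Int
let z : Int
\u._ : a -> Bool
let x : forall. a -> Bool
let v : Int
  unify Int ~ Int
\w._ : b -> Int
  unify b -> Int ~ Bool -> c
  unify b ~ Bool
  unify Int ~ c
_ _ : Int
  unify Int ~ Int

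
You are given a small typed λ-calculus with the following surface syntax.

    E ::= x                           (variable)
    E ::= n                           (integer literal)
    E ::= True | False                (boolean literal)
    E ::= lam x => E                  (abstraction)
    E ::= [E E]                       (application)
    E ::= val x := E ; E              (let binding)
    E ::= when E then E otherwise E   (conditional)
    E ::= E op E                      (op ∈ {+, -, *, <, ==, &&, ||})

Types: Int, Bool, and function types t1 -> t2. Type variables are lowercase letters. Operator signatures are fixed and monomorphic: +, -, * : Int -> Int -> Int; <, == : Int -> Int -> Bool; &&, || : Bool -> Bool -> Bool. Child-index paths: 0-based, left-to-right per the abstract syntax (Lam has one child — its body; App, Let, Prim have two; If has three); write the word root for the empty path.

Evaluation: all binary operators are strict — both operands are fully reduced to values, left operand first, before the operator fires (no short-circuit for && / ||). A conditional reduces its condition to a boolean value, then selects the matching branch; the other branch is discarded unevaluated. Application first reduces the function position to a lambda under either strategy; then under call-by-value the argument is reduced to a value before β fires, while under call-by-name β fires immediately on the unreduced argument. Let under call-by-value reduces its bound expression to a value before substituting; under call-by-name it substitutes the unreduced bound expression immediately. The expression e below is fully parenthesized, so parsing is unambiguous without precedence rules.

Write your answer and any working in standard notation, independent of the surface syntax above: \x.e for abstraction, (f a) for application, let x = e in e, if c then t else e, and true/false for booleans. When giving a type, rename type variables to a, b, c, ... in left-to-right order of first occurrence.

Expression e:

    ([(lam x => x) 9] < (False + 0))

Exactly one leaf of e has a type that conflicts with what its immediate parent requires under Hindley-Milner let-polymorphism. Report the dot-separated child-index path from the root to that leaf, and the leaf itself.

Trace:
x : a
\x._ : a -> a
  unify a -> a ~ Int -> b
  unify a ~ Int
  unify Int ~ b
_ _ : Int
  unify Int ~ Int
  unify Bool ~ Int
  FAIL: mismatch Bool ~ Int

Answer: 1.0 : false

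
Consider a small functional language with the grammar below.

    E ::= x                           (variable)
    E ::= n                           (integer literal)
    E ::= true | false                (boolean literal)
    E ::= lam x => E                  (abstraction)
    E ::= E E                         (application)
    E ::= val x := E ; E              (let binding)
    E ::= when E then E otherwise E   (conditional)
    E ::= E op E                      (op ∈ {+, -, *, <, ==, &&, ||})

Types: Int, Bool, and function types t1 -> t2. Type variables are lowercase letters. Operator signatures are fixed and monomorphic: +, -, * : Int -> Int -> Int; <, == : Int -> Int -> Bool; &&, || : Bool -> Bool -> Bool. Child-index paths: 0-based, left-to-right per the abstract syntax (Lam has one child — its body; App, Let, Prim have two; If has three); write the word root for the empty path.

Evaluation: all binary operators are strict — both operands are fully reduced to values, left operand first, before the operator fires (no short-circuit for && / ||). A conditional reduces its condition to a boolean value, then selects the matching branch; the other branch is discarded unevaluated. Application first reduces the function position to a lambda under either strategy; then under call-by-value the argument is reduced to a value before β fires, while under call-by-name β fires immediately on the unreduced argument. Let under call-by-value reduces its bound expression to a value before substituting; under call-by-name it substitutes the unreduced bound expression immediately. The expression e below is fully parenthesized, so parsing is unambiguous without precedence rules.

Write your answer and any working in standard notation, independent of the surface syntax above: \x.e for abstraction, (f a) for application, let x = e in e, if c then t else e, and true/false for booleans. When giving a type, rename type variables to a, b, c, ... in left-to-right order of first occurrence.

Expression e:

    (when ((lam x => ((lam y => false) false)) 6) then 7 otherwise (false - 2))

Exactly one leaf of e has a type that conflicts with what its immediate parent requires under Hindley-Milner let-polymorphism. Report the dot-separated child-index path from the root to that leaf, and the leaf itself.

Trace:
\y._ : b -> Bool
  unify b -> Bool ~ Bool -> c
  unify b ~ Bool
  unify Bool ~ c
_ _ : Bool
\x._ : a -> Bool
  unify a -> Bool ~ Int -> d
  unify a ~ Int
  unify Bool ~ d
_ _ : Bool
  unify Bool ~ Bool
  unify Bool ~ Int
  FAIL: mismatch Bool ~ Int

Answer: 2.0 : false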